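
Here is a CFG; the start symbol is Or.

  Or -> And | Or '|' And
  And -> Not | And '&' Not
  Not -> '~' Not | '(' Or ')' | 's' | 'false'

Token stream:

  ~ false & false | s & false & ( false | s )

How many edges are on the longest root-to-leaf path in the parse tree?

7

[Or [Or [And [And [Not ~ [Not false]]] & [Not false]]] | [And [And [And [Not s]] & [Not false]] & [Not ( [Or [Or [And [Not false]]] | [And [Not s]]] )]]]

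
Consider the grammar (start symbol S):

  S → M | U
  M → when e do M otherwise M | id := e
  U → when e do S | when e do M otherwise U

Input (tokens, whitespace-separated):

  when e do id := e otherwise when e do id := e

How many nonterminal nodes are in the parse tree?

[S [U when e do [M id := e] otherwise [U when e do [S [M id := e]]]]]

6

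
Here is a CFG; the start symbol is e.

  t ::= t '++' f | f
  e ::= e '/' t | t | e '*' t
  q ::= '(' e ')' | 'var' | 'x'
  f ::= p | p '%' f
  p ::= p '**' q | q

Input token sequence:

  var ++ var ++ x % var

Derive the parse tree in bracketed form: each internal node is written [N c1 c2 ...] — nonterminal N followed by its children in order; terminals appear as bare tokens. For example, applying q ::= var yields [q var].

e
t
t ++ f
t ++ f ++ f
f ++ f ++ f
p ++ f ++ f
q ++ f ++ f
var ++ f ++ f
var ++ p ++ f
var ++ q ++ f
var ++ var ++ f
var ++ var ++ p % f
var ++ var ++ q % f
var ++ var ++ x % f
var ++ var ++ x % p
var ++ var ++ x % q
var ++ var ++ x % var

[e [t [t [t [f [p [q var]]]] ++ [f [p [q var]]]] ++ [f [p [q x]] % [f [p [q var]]]]]]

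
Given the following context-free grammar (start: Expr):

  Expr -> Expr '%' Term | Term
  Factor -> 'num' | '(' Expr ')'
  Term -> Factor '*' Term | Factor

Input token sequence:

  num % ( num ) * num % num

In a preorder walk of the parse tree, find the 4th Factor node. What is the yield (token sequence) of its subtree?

[Expr [Expr [Expr [Term [Factor num]]] % [Term [Factor ( [Expr [Term [Factor num]]] )] * [Term [Factor num]]]] % [Term [Factor num]]]

num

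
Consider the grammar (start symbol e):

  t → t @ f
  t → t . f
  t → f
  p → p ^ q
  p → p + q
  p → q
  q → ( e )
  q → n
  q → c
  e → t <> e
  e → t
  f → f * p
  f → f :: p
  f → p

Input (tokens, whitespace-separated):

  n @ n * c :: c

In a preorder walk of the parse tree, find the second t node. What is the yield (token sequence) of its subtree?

[e [t [t [f [p [q n]]]] @ [f [f [f [p [q n]]] * [p [q c]]] :: [p [q c]]]]]

n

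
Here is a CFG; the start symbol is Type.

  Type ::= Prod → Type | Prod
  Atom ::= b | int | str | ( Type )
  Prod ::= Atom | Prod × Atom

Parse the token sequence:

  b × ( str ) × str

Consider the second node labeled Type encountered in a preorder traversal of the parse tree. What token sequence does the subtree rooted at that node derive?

[Type [Prod [Prod [Prod [Atom b]] × [Atom ( [Type [Prod [Atom str]]] )]] × [Atom str]]]

str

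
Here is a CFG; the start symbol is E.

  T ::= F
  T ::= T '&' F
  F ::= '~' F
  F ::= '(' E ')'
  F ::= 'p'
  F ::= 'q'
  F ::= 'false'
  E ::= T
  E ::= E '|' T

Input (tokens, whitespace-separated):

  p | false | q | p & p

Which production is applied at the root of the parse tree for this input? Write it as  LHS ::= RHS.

E ::= E '|' T

[E [E [E [E [T [F p]]] | [T [F false]]] | [T [F q]]] | [T [T [F p]] & [F p]]]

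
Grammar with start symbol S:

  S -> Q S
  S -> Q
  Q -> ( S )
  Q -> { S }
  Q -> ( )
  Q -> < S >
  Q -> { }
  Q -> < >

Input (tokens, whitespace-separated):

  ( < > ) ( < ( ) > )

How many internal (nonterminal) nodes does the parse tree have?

[S [Q ( [S [Q < >]] )] [S [Q ( [S [Q < [S [Q ( )]] >]] )]]]

10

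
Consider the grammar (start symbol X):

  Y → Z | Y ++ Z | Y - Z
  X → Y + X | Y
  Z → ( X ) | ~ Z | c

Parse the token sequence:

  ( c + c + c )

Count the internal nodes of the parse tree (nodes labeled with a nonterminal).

12

[X [Y [Z ( [X [Y [Z c]] + [X [Y [Z c]] + [X [Y [Z c]]]]] )]]]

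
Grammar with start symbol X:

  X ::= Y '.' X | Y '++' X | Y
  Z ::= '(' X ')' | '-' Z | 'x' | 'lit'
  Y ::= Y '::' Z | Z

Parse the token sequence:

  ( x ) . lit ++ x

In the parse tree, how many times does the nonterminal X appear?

[X [Y [Z ( [X [Y [Z x]]] )]] . [X [Y [Z lit]] ++ [X [Y [Z x]]]]]

4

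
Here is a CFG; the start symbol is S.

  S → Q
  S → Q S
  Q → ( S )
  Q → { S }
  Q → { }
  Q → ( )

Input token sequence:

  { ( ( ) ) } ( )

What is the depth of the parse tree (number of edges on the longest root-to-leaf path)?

[S [Q { [S [Q ( [S [Q ( )]] )]] }] [S [Q ( )]]]

6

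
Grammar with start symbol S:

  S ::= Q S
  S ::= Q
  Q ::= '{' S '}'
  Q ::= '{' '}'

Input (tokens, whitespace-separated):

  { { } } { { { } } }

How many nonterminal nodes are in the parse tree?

[S [Q { [S [Q { }]] }] [S [Q { [S [Q { [S [Q { }]] }]] }]]]

10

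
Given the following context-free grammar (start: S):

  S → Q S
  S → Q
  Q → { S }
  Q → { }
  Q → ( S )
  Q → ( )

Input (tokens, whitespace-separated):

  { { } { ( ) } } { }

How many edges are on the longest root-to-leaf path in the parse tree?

[S [Q { [S [Q { }] [S [Q { [S [Q ( )]] }]]] }] [S [Q { }]]]

7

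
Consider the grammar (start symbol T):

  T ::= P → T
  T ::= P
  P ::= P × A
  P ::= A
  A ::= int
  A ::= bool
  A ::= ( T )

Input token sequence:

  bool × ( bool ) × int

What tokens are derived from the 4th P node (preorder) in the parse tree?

[T [P [P [P [A bool]] × [A ( [T [P [A bool]]] )]] × [A int]]]

bool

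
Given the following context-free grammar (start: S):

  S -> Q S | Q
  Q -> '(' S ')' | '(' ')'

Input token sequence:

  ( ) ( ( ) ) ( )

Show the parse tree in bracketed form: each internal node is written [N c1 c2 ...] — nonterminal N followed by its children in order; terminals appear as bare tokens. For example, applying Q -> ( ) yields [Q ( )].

[S [Q ( )] [S [Q ( [S [Q ( )]] )] [S [Q ( )]]]]

S
Q S
( ) S
( ) Q S
( ) ( S ) S
( ) ( Q ) S
( ) ( ( ) ) S
( ) ( ( ) ) Q
( ) ( ( ) ) ( )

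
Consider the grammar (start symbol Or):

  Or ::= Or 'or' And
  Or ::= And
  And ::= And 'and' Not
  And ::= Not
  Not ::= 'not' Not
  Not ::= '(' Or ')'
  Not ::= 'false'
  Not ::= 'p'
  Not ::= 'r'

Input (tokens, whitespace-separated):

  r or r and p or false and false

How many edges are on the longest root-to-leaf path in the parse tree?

[Or [Or [Or [And [Not r]]] or [And [And [Not r]] and [Not p]]] or [And [And [Not false]] and [Not false]]]

5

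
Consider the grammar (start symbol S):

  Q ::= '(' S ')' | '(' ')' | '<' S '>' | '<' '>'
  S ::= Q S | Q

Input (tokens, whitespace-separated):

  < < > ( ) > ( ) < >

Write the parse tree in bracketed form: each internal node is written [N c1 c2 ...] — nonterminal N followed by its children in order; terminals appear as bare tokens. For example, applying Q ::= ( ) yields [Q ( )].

S
Q S
< S > S
< Q S > S
< < > S > S
< < > Q > S
< < > ( ) > S
< < > ( ) > Q S
< < > ( ) > ( ) S
< < > ( ) > ( ) Q
< < > ( ) > ( ) < >

[S [Q < [S [Q < >] [S [Q ( )]]] >] [S [Q ( )] [S [Q < >]]]]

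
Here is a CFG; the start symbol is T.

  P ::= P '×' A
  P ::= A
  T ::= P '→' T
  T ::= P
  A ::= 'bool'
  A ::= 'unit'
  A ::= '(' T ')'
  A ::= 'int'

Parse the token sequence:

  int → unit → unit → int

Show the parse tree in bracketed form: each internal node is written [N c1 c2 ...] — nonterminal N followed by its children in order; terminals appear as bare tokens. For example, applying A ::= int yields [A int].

T
P → T
A → T
int → T
int → P → T
int → A → T
int → unit → T
int → unit → P → T
int → unit → A → T
int → unit → unit → T
int → unit → unit → P
int → unit → unit → A
int → unit → unit → int

[T [P [A int]] → [T [P [A unit]] → [T [P [A unit]] → [T [P [A int]]]]]]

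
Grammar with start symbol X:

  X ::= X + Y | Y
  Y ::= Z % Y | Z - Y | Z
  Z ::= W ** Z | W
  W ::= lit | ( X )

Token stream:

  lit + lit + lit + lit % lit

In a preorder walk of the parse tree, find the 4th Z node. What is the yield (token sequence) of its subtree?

lit

[X [X [X [X [Y [Z [W lit]]]] + [Y [Z [W lit]]]] + [Y [Z [W lit]]]] + [Y [Z [W lit]] % [Y [Z [W lit]]]]]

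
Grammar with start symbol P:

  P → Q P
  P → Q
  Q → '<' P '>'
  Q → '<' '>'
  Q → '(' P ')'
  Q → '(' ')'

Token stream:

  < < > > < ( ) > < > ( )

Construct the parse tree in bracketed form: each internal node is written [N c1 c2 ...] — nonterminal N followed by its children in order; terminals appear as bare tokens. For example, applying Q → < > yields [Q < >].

[P [Q < [P [Q < >]] >] [P [Q < [P [Q ( )]] >] [P [Q < >] [P [Q ( )]]]]]

P
Q P
< P > P
< Q > P
< < > > P
< < > > Q P
< < > > < P > P
< < > > < Q > P
< < > > < ( ) > P
< < > > < ( ) > Q P
< < > > < ( ) > < > P
< < > > < ( ) > < > Q
< < > > < ( ) > < > ( )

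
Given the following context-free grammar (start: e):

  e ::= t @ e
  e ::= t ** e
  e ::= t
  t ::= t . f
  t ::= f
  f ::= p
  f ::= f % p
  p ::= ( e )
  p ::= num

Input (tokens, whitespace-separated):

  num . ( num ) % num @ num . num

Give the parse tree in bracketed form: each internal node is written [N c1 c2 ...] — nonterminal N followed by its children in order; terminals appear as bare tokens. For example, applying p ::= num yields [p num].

[e [t [t [f [p num]]] . [f [f [p ( [e [t [f [p num]]]] )]] % [p num]]] @ [e [t [t [f [p num]]] . [f [p num]]]]]

e
t @ e
t . f @ e
f . f @ e
p . f @ e
num . f @ e
num . f % p @ e
num . p % p @ e
num . ( e ) % p @ e
num . ( t ) % p @ e
num . ( f ) % p @ e
num . ( p ) % p @ e
num . ( num ) % p @ e
num . ( num ) % num @ e
num . ( num ) % num @ t
num . ( num ) % num @ t . f
num . ( num ) % num @ f . f
num . ( num ) % num @ p . f
num . ( num ) % num @ num . f
num . ( num ) % num @ num . p
num . ( num ) % num @ num . num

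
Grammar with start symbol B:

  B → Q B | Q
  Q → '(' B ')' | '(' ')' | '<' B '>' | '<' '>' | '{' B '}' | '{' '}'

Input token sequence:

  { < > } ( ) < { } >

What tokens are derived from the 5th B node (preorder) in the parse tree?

{ }

[B [Q { [B [Q < >]] }] [B [Q ( )] [B [Q < [B [Q { }]] >]]]]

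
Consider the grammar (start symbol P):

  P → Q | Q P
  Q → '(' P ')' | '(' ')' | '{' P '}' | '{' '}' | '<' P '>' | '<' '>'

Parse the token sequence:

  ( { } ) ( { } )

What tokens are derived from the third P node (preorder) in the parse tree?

( { } )

[P [Q ( [P [Q { }]] )] [P [Q ( [P [Q { }]] )]]]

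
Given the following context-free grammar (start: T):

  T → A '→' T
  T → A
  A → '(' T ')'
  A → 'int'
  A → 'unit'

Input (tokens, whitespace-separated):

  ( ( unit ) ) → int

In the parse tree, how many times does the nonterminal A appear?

4

[T [A ( [T [A ( [T [A unit]] )]] )] → [T [A int]]]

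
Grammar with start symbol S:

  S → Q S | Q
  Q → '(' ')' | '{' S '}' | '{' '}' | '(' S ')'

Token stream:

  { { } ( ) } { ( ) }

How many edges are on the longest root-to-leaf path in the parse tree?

5

[S [Q { [S [Q { }] [S [Q ( )]]] }] [S [Q { [S [Q ( )]] }]]]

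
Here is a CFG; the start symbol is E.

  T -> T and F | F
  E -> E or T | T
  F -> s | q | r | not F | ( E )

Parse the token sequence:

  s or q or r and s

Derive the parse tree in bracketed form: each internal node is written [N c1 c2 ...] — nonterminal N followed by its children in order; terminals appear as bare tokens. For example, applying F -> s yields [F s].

[E [E [E [T [F s]]] or [T [F q]]] or [T [T [F r]] and [F s]]]

E
E or T
E or T or T
T or T or T
F or T or T
s or T or T
s or F or T
s or q or T
s or q or T and F
s or q or F and F
s or q or r and F
s or q or r and s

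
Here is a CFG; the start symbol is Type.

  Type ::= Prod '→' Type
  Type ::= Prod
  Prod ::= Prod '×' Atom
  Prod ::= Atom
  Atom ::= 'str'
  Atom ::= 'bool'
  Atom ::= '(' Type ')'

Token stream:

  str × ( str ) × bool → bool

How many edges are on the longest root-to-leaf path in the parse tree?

7

[Type [Prod [Prod [Prod [Atom str]] × [Atom ( [Type [Prod [Atom str]]] )]] × [Atom bool]] → [Type [Prod [Atom bool]]]]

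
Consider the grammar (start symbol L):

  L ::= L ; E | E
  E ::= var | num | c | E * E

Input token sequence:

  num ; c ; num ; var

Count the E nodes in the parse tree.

4

[L [L [L [L [E num]] ; [E c]] ; [E num]] ; [E var]]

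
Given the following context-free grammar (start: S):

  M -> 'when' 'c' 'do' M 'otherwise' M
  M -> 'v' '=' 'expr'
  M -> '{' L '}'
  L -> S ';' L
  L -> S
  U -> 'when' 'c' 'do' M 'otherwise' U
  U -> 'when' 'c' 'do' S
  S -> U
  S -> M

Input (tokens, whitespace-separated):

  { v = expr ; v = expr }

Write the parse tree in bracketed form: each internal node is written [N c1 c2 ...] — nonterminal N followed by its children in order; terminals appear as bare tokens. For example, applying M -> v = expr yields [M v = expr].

[S [M { [L [S [M v = expr]] ; [L [S [M v = expr]]]] }]]

S
M
{ L }
{ S ; L }
{ M ; L }
{ v = expr ; L }
{ v = expr ; S }
{ v = expr ; M }
{ v = expr ; v = expr }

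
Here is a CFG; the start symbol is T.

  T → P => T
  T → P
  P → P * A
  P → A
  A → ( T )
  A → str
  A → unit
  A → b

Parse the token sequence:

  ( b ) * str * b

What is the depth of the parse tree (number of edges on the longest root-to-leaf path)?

8

[T [P [P [P [A ( [T [P [A b]]] )]] * [A str]] * [A b]]]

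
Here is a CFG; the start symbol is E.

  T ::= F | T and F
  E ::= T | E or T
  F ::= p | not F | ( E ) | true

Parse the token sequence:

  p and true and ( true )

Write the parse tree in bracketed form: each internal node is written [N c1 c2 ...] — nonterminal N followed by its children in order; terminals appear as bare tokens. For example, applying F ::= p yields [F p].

[E [T [T [T [F p]] and [F true]] and [F ( [E [T [F true]]] )]]]

E
T
T and F
T and F and F
F and F and F
p and F and F
p and true and F
p and true and ( E )
p and true and ( T )
p and true and ( F )
p and true and ( true )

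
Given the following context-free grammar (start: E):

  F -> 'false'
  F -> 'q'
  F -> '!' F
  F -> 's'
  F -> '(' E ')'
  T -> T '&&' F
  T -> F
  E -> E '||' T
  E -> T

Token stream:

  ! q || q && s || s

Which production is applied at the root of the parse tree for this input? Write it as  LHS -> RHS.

[E [E [E [T [F ! [F q]]]] || [T [T [F q]] && [F s]]] || [T [F s]]]

E -> E '||' T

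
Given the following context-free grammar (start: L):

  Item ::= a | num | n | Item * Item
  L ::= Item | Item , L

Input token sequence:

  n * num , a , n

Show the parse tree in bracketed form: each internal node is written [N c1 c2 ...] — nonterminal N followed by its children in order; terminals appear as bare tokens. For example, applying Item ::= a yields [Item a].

[L [Item [Item n] * [Item num]] , [L [Item a] , [L [Item n]]]]

L
Item , L
Item * Item , L
n * Item , L
n * num , L
n * num , Item , L
n * num , a , L
n * num , a , Item
n * num , a , n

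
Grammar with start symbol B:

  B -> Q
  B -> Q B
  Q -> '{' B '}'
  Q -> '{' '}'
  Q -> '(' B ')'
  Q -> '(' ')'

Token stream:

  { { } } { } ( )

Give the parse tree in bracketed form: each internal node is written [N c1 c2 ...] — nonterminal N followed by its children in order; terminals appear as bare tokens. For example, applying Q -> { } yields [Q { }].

B
Q B
{ B } B
{ Q } B
{ { } } B
{ { } } Q B
{ { } } { } B
{ { } } { } Q
{ { } } { } ( )

[B [Q { [B [Q { }]] }] [B [Q { }] [B [Q ( )]]]]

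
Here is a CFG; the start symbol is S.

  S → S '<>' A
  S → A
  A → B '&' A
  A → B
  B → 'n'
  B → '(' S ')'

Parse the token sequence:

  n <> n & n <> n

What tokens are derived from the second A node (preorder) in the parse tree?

n & n

[S [S [S [A [B n]]] <> [A [B n] & [A [B n]]]] <> [A [B n]]]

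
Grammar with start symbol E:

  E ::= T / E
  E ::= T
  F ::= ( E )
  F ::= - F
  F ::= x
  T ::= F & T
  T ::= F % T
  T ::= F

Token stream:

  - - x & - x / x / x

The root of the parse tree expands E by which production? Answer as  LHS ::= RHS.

[E [T [F - [F - [F x]]] & [T [F - [F x]]]] / [E [T [F x]] / [E [T [F x]]]]]

E ::= T / E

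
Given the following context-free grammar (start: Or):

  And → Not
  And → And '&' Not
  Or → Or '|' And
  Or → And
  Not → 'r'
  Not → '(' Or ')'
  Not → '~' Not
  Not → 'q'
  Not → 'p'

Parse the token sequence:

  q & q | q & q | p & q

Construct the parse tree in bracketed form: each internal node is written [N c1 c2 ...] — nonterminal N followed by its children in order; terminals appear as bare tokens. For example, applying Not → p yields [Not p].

Or
Or | And
Or | And | And
And | And | And
And & Not | And | And
Not & Not | And | And
q & Not | And | And
q & q | And | And
q & q | And & Not | And
q & q | Not & Not | And
q & q | q & Not | And
q & q | q & q | And
q & q | q & q | And & Not
q & q | q & q | Not & Not
q & q | q & q | p & Not
q & q | q & q | p & q

[Or [Or [Or [And [And [Not q]] & [Not q]]] | [And [And [Not q]] & [Not q]]] | [And [And [Not p]] & [Not q]]]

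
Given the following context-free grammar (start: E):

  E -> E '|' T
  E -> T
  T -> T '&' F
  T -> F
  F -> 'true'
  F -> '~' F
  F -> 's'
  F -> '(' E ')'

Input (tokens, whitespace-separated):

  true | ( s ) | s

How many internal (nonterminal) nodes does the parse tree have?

12

[E [E [E [T [F true]]] | [T [F ( [E [T [F s]]] )]]] | [T [F s]]]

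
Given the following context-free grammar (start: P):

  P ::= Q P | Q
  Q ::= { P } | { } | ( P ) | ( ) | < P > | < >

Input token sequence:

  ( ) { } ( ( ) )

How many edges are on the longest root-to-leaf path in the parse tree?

6

[P [Q ( )] [P [Q { }] [P [Q ( [P [Q ( )]] )]]]]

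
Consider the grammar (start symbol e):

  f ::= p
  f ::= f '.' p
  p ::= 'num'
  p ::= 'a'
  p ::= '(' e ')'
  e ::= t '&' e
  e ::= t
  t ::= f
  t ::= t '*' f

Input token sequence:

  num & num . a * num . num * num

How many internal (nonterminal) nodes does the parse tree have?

18

[e [t [f [p num]]] & [e [t [t [t [f [f [p num]] . [p a]]] * [f [f [p num]] . [p num]]] * [f [p num]]]]]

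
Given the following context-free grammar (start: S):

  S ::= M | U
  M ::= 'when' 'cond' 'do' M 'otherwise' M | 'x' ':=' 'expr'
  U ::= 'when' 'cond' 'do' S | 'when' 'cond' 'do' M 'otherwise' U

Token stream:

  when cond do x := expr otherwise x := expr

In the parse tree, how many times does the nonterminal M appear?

[S [M when cond do [M x := expr] otherwise [M x := expr]]]

3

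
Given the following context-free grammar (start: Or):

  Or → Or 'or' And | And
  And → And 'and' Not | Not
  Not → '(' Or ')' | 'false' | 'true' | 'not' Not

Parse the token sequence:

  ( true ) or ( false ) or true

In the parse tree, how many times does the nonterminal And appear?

[Or [Or [Or [And [Not ( [Or [And [Not true]]] )]]] or [And [Not ( [Or [And [Not false]]] )]]] or [And [Not true]]]

5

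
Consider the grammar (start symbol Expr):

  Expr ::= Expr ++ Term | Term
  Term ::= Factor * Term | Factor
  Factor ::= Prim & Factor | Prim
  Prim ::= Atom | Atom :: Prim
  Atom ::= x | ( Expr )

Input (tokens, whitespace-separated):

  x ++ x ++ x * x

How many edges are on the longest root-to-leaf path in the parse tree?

[Expr [Expr [Expr [Term [Factor [Prim [Atom x]]]]] ++ [Term [Factor [Prim [Atom x]]]]] ++ [Term [Factor [Prim [Atom x]]] * [Term [Factor [Prim [Atom x]]]]]]

7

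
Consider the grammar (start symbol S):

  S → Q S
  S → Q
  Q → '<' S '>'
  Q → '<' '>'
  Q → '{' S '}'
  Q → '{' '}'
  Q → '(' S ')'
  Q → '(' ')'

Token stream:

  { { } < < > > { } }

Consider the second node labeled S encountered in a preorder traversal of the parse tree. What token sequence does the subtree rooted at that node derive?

[S [Q { [S [Q { }] [S [Q < [S [Q < >]] >] [S [Q { }]]]] }]]

{ } < < > > { }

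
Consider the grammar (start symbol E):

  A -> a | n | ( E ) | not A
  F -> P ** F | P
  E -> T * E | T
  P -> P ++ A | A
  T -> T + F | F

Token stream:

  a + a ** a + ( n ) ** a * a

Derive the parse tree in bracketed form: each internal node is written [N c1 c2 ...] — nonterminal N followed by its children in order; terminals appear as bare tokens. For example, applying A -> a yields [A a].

[E [T [T [T [F [P [A a]]]] + [F [P [A a]] ** [F [P [A a]]]]] + [F [P [A ( [E [T [F [P [A n]]]]] )]] ** [F [P [A a]]]]] * [E [T [F [P [A a]]]]]]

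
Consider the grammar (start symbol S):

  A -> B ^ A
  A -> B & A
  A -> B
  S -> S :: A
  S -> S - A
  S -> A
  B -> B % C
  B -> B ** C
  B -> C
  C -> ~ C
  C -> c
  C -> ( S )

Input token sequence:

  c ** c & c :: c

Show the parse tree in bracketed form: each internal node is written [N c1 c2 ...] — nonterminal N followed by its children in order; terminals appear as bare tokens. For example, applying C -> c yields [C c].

S
S :: A
A :: A
B & A :: A
B ** C & A :: A
C ** C & A :: A
c ** C & A :: A
c ** c & A :: A
c ** c & B :: A
c ** c & C :: A
c ** c & c :: A
c ** c & c :: B
c ** c & c :: C
c ** c & c :: c

[S [S [A [B [B [C c]] ** [C c]] & [A [B [C c]]]]] :: [A [B [C c]]]]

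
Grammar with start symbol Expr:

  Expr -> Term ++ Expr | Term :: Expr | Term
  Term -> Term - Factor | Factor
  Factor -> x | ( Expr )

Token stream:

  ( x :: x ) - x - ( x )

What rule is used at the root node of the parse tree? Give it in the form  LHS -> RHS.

[Expr [Term [Term [Term [Factor ( [Expr [Term [Factor x]] :: [Expr [Term [Factor x]]]] )]] - [Factor x]] - [Factor ( [Expr [Term [Factor x]]] )]]]

Expr -> Term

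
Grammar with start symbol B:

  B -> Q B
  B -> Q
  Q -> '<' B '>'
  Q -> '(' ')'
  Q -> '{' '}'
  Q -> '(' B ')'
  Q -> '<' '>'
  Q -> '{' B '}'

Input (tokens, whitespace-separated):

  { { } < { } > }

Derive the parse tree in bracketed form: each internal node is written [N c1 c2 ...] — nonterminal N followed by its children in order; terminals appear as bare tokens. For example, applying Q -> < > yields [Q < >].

[B [Q { [B [Q { }] [B [Q < [B [Q { }]] >]]] }]]

B
Q
{ B }
{ Q B }
{ { } B }
{ { } Q }
{ { } < B > }
{ { } < Q > }
{ { } < { } > }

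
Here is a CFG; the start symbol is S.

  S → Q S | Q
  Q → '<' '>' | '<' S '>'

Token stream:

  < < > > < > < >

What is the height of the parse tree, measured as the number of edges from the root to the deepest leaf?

4

[S [Q < [S [Q < >]] >] [S [Q < >] [S [Q < >]]]]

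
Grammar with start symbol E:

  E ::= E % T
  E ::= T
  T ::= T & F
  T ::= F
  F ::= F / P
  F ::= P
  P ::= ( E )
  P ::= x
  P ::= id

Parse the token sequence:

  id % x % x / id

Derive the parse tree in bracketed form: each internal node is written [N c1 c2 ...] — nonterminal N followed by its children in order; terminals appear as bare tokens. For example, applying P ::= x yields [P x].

E
E % T
E % T % T
T % T % T
F % T % T
P % T % T
id % T % T
id % F % T
id % P % T
id % x % T
id % x % F
id % x % F / P
id % x % P / P
id % x % x / P
id % x % x / id

[E [E [E [T [F [P id]]]] % [T [F [P x]]]] % [T [F [F [P x]] / [P id]]]]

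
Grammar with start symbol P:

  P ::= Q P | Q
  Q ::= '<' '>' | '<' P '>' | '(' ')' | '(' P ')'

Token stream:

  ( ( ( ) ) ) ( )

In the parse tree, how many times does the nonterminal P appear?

[P [Q ( [P [Q ( [P [Q ( )]] )]] )] [P [Q ( )]]]

4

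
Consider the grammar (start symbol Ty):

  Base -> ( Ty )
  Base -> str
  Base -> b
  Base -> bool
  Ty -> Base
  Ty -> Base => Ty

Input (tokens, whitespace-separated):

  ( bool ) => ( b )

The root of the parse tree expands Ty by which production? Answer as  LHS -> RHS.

Ty -> Base => Ty

[Ty [Base ( [Ty [Base bool]] )] => [Ty [Base ( [Ty [Base b]] )]]]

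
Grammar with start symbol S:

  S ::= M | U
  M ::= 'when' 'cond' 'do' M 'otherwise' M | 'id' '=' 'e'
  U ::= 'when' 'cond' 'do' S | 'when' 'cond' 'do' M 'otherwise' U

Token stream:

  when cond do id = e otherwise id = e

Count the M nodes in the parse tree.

3

[S [M when cond do [M id = e] otherwise [M id = e]]]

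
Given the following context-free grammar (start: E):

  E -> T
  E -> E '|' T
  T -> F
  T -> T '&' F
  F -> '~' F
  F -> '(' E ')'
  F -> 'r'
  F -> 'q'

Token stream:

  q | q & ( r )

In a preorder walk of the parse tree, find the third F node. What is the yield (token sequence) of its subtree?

( r )

[E [E [T [F q]]] | [T [T [F q]] & [F ( [E [T [F r]]] )]]]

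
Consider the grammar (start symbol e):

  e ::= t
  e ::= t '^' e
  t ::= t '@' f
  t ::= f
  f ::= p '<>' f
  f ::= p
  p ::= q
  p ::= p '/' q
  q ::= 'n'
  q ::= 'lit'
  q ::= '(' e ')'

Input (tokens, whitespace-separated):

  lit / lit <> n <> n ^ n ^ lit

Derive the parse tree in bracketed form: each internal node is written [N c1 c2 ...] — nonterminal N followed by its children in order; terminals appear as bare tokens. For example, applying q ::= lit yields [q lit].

[e [t [f [p [p [q lit]] / [q lit]] <> [f [p [q n]] <> [f [p [q n]]]]]] ^ [e [t [f [p [q n]]]] ^ [e [t [f [p [q lit]]]]]]]

e
t ^ e
f ^ e
p <> f ^ e
p / q <> f ^ e
q / q <> f ^ e
lit / q <> f ^ e
lit / lit <> f ^ e
lit / lit <> p <> f ^ e
lit / lit <> q <> f ^ e
lit / lit <> n <> f ^ e
lit / lit <> n <> p ^ e
lit / lit <> n <> q ^ e
lit / lit <> n <> n ^ e
lit / lit <> n <> n ^ t ^ e
lit / lit <> n <> n ^ f ^ e
lit / lit <> n <> n ^ p ^ e
lit / lit <> n <> n ^ q ^ e
lit / lit <> n <> n ^ n ^ e
lit / lit <> n <> n ^ n ^ t
lit / lit <> n <> n ^ n ^ f
lit / lit <> n <> n ^ n ^ p
lit / lit <> n <> n ^ n ^ q
lit / lit <> n <> n ^ n ^ lit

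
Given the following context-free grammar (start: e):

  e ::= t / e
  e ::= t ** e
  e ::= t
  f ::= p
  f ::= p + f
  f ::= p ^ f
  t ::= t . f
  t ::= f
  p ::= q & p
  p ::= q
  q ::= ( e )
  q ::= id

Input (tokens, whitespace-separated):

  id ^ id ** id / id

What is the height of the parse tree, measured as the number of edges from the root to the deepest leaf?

[e [t [f [p [q id]] ^ [f [p [q id]]]]] ** [e [t [f [p [q id]]]] / [e [t [f [p [q id]]]]]]]

7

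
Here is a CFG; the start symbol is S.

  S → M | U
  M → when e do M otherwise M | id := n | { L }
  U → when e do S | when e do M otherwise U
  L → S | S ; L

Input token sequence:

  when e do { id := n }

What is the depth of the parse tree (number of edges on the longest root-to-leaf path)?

7

[S [U when e do [S [M { [L [S [M id := n]]] }]]]]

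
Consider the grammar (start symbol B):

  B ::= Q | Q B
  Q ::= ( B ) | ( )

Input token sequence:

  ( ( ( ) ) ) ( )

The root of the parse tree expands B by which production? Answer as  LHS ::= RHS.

[B [Q ( [B [Q ( [B [Q ( )]] )]] )] [B [Q ( )]]]

B ::= Q B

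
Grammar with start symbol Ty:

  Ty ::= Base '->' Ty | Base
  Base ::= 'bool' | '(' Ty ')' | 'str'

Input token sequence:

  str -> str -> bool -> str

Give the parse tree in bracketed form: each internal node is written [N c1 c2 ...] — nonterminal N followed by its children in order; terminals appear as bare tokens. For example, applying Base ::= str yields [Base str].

Ty
Base -> Ty
str -> Ty
str -> Base -> Ty
str -> str -> Ty
str -> str -> Base -> Ty
str -> str -> bool -> Ty
str -> str -> bool -> Base
str -> str -> bool -> str

[Ty [Base str] -> [Ty [Base str] -> [Ty [Base bool] -> [Ty [Base str]]]]]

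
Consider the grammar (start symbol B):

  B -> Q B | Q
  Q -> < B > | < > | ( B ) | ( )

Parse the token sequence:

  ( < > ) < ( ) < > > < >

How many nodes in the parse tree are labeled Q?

[B [Q ( [B [Q < >]] )] [B [Q < [B [Q ( )] [B [Q < >]]] >] [B [Q < >]]]]

6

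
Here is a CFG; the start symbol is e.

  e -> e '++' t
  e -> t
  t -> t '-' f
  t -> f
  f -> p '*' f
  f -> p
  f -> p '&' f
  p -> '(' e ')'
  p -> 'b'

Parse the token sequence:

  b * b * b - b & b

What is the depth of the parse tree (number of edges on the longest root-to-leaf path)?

7

[e [t [t [f [p b] * [f [p b] * [f [p b]]]]] - [f [p b] & [f [p b]]]]]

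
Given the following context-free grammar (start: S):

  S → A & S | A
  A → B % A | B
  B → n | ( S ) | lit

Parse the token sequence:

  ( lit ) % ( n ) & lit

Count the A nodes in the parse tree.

5

[S [A [B ( [S [A [B lit]]] )] % [A [B ( [S [A [B n]]] )]]] & [S [A [B lit]]]]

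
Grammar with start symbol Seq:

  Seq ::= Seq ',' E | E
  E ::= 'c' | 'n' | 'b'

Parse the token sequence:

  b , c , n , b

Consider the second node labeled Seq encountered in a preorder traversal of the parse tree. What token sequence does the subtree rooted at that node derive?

[Seq [Seq [Seq [Seq [E b]] , [E c]] , [E n]] , [E b]]

b , c , n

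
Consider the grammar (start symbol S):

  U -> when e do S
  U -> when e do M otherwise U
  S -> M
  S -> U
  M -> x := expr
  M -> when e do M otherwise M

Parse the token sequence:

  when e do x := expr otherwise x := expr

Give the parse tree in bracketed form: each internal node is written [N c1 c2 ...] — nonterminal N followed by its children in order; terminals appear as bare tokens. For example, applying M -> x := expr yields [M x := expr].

[S [M when e do [M x := expr] otherwise [M x := expr]]]

S
M
when e do M otherwise M
when e do x := expr otherwise M
when e do x := expr otherwise x := expr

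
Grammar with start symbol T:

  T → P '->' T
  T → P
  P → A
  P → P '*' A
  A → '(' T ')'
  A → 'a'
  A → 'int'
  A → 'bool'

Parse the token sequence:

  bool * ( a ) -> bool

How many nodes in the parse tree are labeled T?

[T [P [P [A bool]] * [A ( [T [P [A a]]] )]] -> [T [P [A bool]]]]

3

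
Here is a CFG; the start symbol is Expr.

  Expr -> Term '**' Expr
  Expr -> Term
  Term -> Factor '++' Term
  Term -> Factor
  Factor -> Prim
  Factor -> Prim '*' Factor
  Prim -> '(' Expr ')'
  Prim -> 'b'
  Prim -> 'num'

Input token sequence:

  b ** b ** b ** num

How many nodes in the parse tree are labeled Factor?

4

[Expr [Term [Factor [Prim b]]] ** [Expr [Term [Factor [Prim b]]] ** [Expr [Term [Factor [Prim b]]] ** [Expr [Term [Factor [Prim num]]]]]]]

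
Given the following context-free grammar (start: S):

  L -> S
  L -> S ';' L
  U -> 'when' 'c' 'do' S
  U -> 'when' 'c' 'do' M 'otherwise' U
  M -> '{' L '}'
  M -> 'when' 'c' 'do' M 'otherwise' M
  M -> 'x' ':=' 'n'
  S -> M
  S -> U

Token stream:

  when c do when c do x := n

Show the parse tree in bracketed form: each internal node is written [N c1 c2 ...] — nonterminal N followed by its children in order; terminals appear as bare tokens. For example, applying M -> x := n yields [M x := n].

[S [U when c do [S [U when c do [S [M x := n]]]]]]

S
U
when c do S
when c do U
when c do when c do S
when c do when c do M
when c do when c do x := n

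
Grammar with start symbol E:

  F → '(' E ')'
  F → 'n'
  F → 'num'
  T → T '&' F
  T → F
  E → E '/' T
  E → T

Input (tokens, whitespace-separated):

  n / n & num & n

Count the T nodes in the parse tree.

4

[E [E [T [F n]]] / [T [T [T [F n]] & [F num]] & [F n]]]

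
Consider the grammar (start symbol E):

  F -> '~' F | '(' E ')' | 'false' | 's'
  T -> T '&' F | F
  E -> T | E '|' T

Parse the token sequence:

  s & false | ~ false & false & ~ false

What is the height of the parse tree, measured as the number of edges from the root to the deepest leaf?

6

[E [E [T [T [F s]] & [F false]]] | [T [T [T [F ~ [F false]]] & [F false]] & [F ~ [F false]]]]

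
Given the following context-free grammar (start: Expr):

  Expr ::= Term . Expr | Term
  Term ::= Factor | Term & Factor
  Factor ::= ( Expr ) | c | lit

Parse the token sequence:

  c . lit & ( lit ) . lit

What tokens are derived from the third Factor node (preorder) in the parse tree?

( lit )

[Expr [Term [Factor c]] . [Expr [Term [Term [Factor lit]] & [Factor ( [Expr [Term [Factor lit]]] )]] . [Expr [Term [Factor lit]]]]]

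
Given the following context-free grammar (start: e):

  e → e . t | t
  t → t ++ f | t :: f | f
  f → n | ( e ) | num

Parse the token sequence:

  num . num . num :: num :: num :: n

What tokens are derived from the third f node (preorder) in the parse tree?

[e [e [e [t [f num]]] . [t [f num]]] . [t [t [t [t [f num]] :: [f num]] :: [f num]] :: [f n]]]

num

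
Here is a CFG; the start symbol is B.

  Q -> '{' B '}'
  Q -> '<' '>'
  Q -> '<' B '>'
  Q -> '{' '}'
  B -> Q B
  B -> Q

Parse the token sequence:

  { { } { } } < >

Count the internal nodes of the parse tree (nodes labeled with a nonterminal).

[B [Q { [B [Q { }] [B [Q { }]]] }] [B [Q < >]]]

8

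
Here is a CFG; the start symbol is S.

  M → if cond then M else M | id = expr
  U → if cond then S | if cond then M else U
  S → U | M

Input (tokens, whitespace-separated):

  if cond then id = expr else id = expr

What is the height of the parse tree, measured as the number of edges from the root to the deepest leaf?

3

[S [M if cond then [M id = expr] else [M id = expr]]]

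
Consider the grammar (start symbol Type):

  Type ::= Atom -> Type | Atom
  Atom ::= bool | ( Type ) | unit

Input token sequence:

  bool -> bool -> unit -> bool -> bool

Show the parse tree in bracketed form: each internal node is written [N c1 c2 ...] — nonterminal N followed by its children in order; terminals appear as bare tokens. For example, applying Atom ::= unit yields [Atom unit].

[Type [Atom bool] -> [Type [Atom bool] -> [Type [Atom unit] -> [Type [Atom bool] -> [Type [Atom bool]]]]]]

Type
Atom -> Type
bool -> Type
bool -> Atom -> Type
bool -> bool -> Type
bool -> bool -> Atom -> Type
bool -> bool -> unit -> Type
bool -> bool -> unit -> Atom -> Type
bool -> bool -> unit -> bool -> Type
bool -> bool -> unit -> bool -> Atom
bool -> bool -> unit -> bool -> bool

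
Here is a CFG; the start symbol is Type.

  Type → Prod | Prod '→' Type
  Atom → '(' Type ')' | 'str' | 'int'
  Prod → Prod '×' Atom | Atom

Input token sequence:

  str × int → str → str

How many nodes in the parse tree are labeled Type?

[Type [Prod [Prod [Atom str]] × [Atom int]] → [Type [Prod [Atom str]] → [Type [Prod [Atom str]]]]]

3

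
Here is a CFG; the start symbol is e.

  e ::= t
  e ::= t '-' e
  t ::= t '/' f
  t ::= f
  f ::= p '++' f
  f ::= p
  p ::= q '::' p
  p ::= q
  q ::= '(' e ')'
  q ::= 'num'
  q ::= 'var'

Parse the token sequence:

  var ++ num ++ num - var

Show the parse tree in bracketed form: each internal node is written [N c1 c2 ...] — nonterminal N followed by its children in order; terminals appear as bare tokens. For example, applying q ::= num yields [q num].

e
t - e
f - e
p ++ f - e
q ++ f - e
var ++ f - e
var ++ p ++ f - e
var ++ q ++ f - e
var ++ num ++ f - e
var ++ num ++ p - e
var ++ num ++ q - e
var ++ num ++ num - e
var ++ num ++ num - t
var ++ num ++ num - f
var ++ num ++ num - p
var ++ num ++ num - q
var ++ num ++ num - var

[e [t [f [p [q var]] ++ [f [p [q num]] ++ [f [p [q num]]]]]] - [e [t [f [p [q var]]]]]]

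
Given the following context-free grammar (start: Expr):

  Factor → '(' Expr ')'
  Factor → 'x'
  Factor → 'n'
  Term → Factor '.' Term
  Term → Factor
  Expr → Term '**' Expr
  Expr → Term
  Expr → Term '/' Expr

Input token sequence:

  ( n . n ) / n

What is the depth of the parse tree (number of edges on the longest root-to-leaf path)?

[Expr [Term [Factor ( [Expr [Term [Factor n] . [Term [Factor n]]]] )]] / [Expr [Term [Factor n]]]]

7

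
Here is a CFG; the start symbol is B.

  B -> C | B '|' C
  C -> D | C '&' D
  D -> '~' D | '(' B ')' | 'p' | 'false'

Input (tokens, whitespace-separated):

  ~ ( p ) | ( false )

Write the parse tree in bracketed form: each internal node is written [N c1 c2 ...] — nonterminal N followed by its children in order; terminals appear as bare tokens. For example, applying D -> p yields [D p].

B
B | C
C | C
D | C
~ D | C
~ ( B ) | C
~ ( C ) | C
~ ( D ) | C
~ ( p ) | C
~ ( p ) | D
~ ( p ) | ( B )
~ ( p ) | ( C )
~ ( p ) | ( D )
~ ( p ) | ( false )

[B [B [C [D ~ [D ( [B [C [D p]]] )]]]] | [C [D ( [B [C [D false]]] )]]]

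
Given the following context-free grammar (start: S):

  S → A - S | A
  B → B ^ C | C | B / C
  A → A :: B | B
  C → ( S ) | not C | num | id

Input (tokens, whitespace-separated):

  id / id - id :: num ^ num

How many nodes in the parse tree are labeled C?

5

[S [A [B [B [C id]] / [C id]]] - [S [A [A [B [C id]]] :: [B [B [C num]] ^ [C num]]]]]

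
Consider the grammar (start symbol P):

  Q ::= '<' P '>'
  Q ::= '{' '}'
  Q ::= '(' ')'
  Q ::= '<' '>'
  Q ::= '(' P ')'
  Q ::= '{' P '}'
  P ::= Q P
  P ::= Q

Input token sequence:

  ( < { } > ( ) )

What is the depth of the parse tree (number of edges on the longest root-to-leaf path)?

6

[P [Q ( [P [Q < [P [Q { }]] >] [P [Q ( )]]] )]]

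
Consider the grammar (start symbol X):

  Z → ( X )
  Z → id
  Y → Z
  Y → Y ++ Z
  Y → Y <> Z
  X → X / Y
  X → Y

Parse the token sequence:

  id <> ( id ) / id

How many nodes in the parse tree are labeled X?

3

[X [X [Y [Y [Z id]] <> [Z ( [X [Y [Z id]]] )]]] / [Y [Z id]]]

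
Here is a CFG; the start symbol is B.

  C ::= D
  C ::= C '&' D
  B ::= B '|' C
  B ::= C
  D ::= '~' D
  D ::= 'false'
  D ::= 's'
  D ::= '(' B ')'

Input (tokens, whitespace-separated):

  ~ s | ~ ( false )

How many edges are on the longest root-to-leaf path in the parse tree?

[B [B [C [D ~ [D s]]]] | [C [D ~ [D ( [B [C [D false]]] )]]]]

7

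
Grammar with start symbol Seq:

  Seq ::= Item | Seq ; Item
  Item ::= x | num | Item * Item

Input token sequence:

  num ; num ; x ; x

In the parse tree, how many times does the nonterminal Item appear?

4

[Seq [Seq [Seq [Seq [Item num]] ; [Item num]] ; [Item x]] ; [Item x]]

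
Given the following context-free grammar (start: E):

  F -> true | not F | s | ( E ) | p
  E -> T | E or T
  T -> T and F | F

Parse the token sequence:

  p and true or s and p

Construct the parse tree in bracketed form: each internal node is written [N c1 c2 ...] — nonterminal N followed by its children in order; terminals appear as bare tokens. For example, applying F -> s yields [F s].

E
E or T
T or T
T and F or T
F and F or T
p and F or T
p and true or T
p and true or T and F
p and true or F and F
p and true or s and F
p and true or s and p

[E [E [T [T [F p]] and [F true]]] or [T [T [F s]] and [F p]]]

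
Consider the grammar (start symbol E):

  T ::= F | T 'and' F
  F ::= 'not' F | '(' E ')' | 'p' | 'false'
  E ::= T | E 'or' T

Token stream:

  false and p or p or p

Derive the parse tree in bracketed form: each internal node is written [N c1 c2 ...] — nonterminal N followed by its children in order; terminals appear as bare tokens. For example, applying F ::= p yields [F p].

E
E or T
E or T or T
T or T or T
T and F or T or T
F and F or T or T
false and F or T or T
false and p or T or T
false and p or F or T
false and p or p or T
false and p or p or F
false and p or p or p

[E [E [E [T [T [F false]] and [F p]]] or [T [F p]]] or [T [F p]]]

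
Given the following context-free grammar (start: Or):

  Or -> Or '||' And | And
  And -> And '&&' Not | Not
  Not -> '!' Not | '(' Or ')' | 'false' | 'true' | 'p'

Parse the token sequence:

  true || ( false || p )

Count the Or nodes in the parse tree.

4

[Or [Or [And [Not true]]] || [And [Not ( [Or [Or [And [Not false]]] || [And [Not p]]] )]]]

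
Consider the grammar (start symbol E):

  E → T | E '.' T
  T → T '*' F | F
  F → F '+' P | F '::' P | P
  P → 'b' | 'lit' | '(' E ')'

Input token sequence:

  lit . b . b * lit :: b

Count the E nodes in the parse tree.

3

[E [E [E [T [F [P lit]]]] . [T [F [P b]]]] . [T [T [F [P b]]] * [F [F [P lit]] :: [P b]]]]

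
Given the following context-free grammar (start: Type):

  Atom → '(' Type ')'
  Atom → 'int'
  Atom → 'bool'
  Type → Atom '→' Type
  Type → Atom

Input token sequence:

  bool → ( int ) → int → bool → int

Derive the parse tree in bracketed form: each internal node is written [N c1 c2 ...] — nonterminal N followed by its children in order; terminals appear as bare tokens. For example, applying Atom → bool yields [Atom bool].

[Type [Atom bool] → [Type [Atom ( [Type [Atom int]] )] → [Type [Atom int] → [Type [Atom bool] → [Type [Atom int]]]]]]

Type
Atom → Type
bool → Type
bool → Atom → Type
bool → ( Type ) → Type
bool → ( Atom ) → Type
bool → ( int ) → Type
bool → ( int ) → Atom → Type
bool → ( int ) → int → Type
bool → ( int ) → int → Atom → Type
bool → ( int ) → int → bool → Type
bool → ( int ) → int → bool → Atom
bool → ( int ) → int → bool → int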